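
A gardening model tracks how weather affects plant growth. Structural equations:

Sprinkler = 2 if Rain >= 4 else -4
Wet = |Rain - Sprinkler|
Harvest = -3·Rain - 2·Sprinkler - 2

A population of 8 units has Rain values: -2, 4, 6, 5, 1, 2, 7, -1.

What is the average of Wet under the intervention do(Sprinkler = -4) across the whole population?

do(Sprinkler=-4) breaks Sprinkler's dependence on Rain. With Sprinkler=-4 fixed, Wet across the units is 2, 8, 10, 9, 5, 6, 11, 3, mean 6.75.

6.75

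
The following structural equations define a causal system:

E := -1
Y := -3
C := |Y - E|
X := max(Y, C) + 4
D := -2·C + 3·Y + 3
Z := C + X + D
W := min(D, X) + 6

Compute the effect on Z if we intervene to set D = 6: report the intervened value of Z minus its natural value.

The intervention breaks the incoming arrows to D: D := -2·C + 3·Y + 3 no longer applies, and D = 6.
C = |Y - E|  [with Y=-3, E=-1]  = 2
X = max(Y, C) + 4  [with Y=-3, C=2]  = 6
Z = C + X + D  [with C=2, X=6, D=6]  = 14
Without intervention: C = |Y - E|  [with Y=-3, E=-1]  = 2; X = max(Y, C) + 4  [with Y=-3, C=2]  = 6; D = -2·C + 3·Y + 3  [with C=2, Y=-3]  = -10; Z = C + X + D  [with C=2, X=6, D=-10]  = -2.
Change = 14 − (-2) = 16.

16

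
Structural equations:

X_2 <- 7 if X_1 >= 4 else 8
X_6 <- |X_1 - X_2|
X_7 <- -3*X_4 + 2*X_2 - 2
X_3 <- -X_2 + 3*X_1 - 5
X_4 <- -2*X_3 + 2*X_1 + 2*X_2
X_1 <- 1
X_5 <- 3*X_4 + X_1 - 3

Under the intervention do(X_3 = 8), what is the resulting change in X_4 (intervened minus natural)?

-36

The intervention breaks the incoming arrows to X_3: X_3 <- -X_2 + 3*X_1 - 5 no longer applies, and X_3 = 8.
X_2 = 7 if X_1 >= 4 else 8  [with X_1=1]  = 8
X_4 = -2*X_3 + 2*X_1 + 2*X_2  [with X_3=8, X_1=1, X_2=8]  = 2
Without intervention: X_2 = 7 if X_1 >= 4 else 8  [with X_1=1]  = 8; X_3 = -X_2 + 3*X_1 - 5  [with X_2=8, X_1=1]  = -10; X_4 = -2*X_3 + 2*X_1 + 2*X_2  [with X_3=-10, X_1=1, X_2=8]  = 38.
Change = 2 − 38 = -36.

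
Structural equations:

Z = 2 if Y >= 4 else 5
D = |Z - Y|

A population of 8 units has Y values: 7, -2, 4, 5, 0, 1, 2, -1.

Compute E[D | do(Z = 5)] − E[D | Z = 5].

-1.5

Every unit gets Z=5 under the intervention. D values become 2, 7, 1, 0, 5, 4, 3, 6; E[D|do(Z=5)] = 3.5.
E[D|Z=5] averages over only the 5 units with Z=5 (Y = -2, 0, 1, 2, -1): D = 7, 5, 4, 3, 6, mean 5.
Difference = 3.5 − 5 = -1.5.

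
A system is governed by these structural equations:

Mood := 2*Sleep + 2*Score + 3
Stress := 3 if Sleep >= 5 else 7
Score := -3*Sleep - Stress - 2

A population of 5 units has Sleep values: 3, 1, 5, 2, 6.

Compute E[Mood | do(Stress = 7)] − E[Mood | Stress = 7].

-5.6

Under do(Stress=7), Stress's equation is replaced by Stress=7 for every unit. Per-unit Mood: -27, -19, -35, -23, -39. Mean = -28.6.
Observing Stress=7 restricts to units where Stress's equation naturally yields 7: Sleep ∈ {3, 1, 2}. In that subpopulation Mood = -27, -19, -23, mean -23.
Difference = -28.6 − (-23) = -5.6.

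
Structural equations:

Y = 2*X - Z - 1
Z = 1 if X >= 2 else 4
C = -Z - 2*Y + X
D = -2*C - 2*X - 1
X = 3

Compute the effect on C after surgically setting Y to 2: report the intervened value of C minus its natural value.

The intervention breaks the incoming arrows to Y: Y = 2*X - Z - 1 no longer applies, and Y = 2.
Z = 1 if X >= 2 else 4  [with X=3]  = 1
C = -Z - 2*Y + X  [with Z=1, Y=2, X=3]  = -2
Without intervention: Z = 1 if X >= 2 else 4  [with X=3]  = 1; Y = 2*X - Z - 1  [with X=3, Z=1]  = 4; C = -Z - 2*Y + X  [with Z=1, Y=4, X=3]  = -6.
Change = -2 − (-6) = 4.

4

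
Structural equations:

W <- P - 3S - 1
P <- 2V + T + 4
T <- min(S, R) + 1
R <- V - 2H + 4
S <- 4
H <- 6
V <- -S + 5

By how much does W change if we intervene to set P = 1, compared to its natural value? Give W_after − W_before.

1

Intervening sets P = 1 and removes its equation (P <- 2V + T + 4).
W = P - 3S - 1  [with P=1, S=4]  = -12
Without intervention: V = -S + 5  [with S=4]  = 1; R = V - 2H + 4  [with V=1, H=6]  = -7; T = min(S, R) + 1  [with S=4, R=-7]  = -6; P = 2V + T + 4  [with V=1, T=-6]  = 0; W = P - 3S - 1  [with P=0, S=4]  = -13.
Change = -12 − (-13) = 1.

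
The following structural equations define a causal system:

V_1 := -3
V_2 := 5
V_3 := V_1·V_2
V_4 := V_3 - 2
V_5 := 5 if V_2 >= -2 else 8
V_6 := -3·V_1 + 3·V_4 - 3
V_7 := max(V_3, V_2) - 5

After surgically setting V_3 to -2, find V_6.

-6

The intervention breaks the incoming arrows to V_3: V_3 := V_1·V_2 no longer applies, and V_3 = -2.
V_4 = V_3 - 2  [with V_3=-2]  = -4
V_6 = -3·V_1 + 3·V_4 - 3  [with V_1=-3, V_4=-4]  = -6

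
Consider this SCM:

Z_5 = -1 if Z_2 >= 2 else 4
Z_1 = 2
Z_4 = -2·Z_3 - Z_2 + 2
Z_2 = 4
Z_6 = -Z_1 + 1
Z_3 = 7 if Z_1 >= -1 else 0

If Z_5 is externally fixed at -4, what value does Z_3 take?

do(Z_5=-4) replaces the equation Z_5 = -1 if Z_2 >= 2 else 4 with the constant Z_5 = -4.
Z_3 is not downstream of the intervention, so its value is determined by the original equations.
Z_3 = 7 if Z_1 >= -1 else 0  [with Z_1=2]  = 7

7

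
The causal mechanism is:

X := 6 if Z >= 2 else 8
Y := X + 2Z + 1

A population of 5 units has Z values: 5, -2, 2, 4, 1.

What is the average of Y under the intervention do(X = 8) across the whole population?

Every unit gets X=8 under the intervention. Y values become 19, 5, 13, 17, 11; E[Y|do(X=8)] = 13.

13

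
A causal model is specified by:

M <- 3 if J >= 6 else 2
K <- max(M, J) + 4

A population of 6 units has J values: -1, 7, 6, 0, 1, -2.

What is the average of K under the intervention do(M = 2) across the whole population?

The intervention sets M=2 in all 6 units regardless of J. Recomputing K per unit gives 6, 11, 10, 6, 6, 6; average 7.5.

7.5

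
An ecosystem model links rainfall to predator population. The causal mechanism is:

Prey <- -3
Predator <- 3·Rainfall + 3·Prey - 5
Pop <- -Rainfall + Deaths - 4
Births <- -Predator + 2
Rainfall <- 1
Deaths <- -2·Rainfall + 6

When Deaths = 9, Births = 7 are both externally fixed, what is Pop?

4

Setting Deaths = 9, Births = 7 by intervention discards those variables' equations.
Pop = -Rainfall + Deaths - 4  [with Rainfall=1, Deaths=9]  = 4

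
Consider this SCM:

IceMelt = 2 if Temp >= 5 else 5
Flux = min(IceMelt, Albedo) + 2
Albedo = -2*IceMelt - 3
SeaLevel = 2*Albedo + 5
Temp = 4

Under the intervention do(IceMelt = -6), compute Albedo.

The intervention breaks the incoming arrows to IceMelt: IceMelt = 2 if Temp >= 5 else 5 no longer applies, and IceMelt = -6.
Albedo = -2*IceMelt - 3  [with IceMelt=-6]  = 9

9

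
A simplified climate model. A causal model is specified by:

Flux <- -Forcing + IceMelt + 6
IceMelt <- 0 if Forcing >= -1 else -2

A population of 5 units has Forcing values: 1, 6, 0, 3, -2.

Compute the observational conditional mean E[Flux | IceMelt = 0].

Observing IceMelt=0 restricts to units where IceMelt's equation naturally yields 0: Forcing ∈ {1, 6, 0, 3}. In that subpopulation Flux = 5, 0, 6, 3, mean 3.5.

3.5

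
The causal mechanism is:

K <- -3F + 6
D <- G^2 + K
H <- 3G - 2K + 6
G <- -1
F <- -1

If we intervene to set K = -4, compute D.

-3

do(K=-4) replaces the equation K <- -3F + 6 with the constant K = -4.
D = G^2 + K  [with G=-1, K=-4]  = -3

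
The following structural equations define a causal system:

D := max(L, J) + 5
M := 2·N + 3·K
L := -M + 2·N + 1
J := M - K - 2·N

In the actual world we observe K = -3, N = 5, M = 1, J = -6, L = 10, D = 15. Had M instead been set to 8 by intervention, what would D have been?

The intervention breaks the incoming arrows to M: M := 2·N + 3·K no longer applies, and M = 8.
J = M - K - 2·N  [with M=8, K=-3, N=5]  = 1
L = -M + 2·N + 1  [with M=8, N=5]  = 3
D = max(L, J) + 5  [with L=3, J=1]  = 8

8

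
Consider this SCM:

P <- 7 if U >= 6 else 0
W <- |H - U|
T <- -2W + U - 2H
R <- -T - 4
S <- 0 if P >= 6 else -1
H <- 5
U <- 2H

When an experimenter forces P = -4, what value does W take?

Under do(P=-4), the mechanism P <- 7 if U >= 6 else 0 is discarded; P is fixed at -4.
Since W is not a descendant of the intervened variable, it is unaffected.
U = 2H  [with H=5]  = 10
W = |H - U|  [with H=5, U=10]  = 5

5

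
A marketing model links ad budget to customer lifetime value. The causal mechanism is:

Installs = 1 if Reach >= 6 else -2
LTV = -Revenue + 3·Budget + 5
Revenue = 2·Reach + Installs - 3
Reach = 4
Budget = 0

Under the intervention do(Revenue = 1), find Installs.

Under do(Revenue=1), the mechanism Revenue = 2·Reach + Installs - 3 is discarded; Revenue is fixed at 1.
Since Installs is not a descendant of the intervened variable, it is unaffected.
Installs = 1 if Reach >= 6 else -2  [with Reach=4]  = -2

-2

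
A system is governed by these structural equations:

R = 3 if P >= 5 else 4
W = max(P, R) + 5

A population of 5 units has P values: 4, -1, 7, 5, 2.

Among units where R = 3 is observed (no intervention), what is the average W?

11

Observing R=3 restricts to units where R's equation naturally yields 3: P ∈ {7, 5}. In that subpopulation W = 12, 10, mean 11.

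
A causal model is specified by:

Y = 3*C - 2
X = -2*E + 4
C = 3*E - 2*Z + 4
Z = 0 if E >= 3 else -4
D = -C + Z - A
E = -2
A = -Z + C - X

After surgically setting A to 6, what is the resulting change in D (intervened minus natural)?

-4

Under do(A=6), the mechanism A = -Z + C - X is discarded; A is fixed at 6.
Z = 0 if E >= 3 else -4  [with E=-2]  = -4
C = 3*E - 2*Z + 4  [with E=-2, Z=-4]  = 6
D = -C + Z - A  [with C=6, Z=-4, A=6]  = -16
Without intervention: Z = 0 if E >= 3 else -4  [with E=-2]  = -4; C = 3*E - 2*Z + 4  [with E=-2, Z=-4]  = 6; X = -2*E + 4  [with E=-2]  = 8; A = -Z + C - X  [with Z=-4, C=6, X=8]  = 2; D = -C + Z - A  [with C=6, Z=-4, A=2]  = -12.
Change = -16 − (-12) = -4.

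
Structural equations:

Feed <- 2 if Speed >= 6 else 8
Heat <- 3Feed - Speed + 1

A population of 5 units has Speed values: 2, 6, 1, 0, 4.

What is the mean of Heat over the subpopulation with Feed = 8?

E[Heat|Feed=8] averages over only the 4 units with Feed=8 (Speed = 2, 1, 0, 4): Heat = 23, 24, 25, 21, mean 23.25.

23.25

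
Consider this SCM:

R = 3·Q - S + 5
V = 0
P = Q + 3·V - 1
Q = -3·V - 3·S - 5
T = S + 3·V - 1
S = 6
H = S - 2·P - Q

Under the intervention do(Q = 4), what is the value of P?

do(Q=4) replaces the equation Q = -3·V - 3·S - 5 with the constant Q = 4.
P = Q + 3·V - 1  [with Q=4, V=0]  = 3

3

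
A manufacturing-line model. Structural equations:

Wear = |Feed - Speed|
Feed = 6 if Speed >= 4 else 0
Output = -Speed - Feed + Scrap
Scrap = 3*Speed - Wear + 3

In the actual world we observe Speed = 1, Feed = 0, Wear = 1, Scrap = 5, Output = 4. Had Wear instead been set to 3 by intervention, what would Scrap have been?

The intervention breaks the incoming arrows to Wear: Wear = |Feed - Speed| no longer applies, and Wear = 3.
Scrap = 3*Speed - Wear + 3  [with Speed=1, Wear=3]  = 3

3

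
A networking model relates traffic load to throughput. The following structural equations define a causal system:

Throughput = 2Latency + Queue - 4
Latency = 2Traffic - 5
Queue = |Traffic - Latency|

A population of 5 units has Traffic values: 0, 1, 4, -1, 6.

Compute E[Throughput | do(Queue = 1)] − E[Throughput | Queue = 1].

-12

do(Queue=1) breaks Queue's dependence on Traffic. With Queue=1 fixed, Throughput across the units is -13, -9, 3, -17, 11, mean -5.
E[Throughput|Queue=1] averages over only the 2 units with Queue=1 (Traffic = 4, 6): Throughput = 3, 11, mean 7.
Difference = -5 − 7 = -12.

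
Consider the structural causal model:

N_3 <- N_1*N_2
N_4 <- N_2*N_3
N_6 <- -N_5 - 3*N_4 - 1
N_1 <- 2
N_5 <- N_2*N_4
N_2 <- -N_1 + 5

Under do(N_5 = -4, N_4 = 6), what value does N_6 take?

-15

Setting N_5 = -4, N_4 = 6 by intervention discards those variables' equations.
N_6 = -N_5 - 3*N_4 - 1  [with N_5=-4, N_4=6]  = -15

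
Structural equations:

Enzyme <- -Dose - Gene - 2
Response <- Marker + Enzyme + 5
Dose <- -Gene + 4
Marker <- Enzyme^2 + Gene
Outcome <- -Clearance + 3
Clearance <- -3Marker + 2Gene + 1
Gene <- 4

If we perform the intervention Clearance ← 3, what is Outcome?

Intervening sets Clearance = 3 and removes its equation (Clearance <- -3Marker + 2Gene + 1).
Outcome = -Clearance + 3  [with Clearance=3]  = 0

0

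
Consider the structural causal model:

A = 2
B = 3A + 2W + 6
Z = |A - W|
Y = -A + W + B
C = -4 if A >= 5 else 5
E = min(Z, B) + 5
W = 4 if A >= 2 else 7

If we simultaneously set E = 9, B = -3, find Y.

Under do(E = 9, B = -3), each intervened variable's structural equation is replaced by its fixed value.
W = 4 if A >= 2 else 7  [with A=2]  = 4
Y = -A + W + B  [with A=2, W=4, B=-3]  = -1

-1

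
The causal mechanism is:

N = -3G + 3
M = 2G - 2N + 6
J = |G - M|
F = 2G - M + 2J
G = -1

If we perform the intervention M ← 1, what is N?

Under do(M=1), the mechanism M = 2G - 2N + 6 is discarded; M is fixed at 1.
Since N is not a descendant of the intervened variable, it is unaffected.
N = -3G + 3  [with G=-1]  = 6

6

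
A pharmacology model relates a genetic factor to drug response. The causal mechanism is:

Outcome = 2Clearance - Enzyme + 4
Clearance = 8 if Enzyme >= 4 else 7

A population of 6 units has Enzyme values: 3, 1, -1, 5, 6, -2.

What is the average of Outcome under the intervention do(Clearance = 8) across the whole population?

The intervention sets Clearance=8 in all 6 units regardless of Enzyme. Recomputing Outcome per unit gives 17, 19, 21, 15, 14, 22; average 18.

18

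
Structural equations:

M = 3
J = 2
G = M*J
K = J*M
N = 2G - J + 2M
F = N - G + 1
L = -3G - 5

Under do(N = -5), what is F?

The intervention breaks the incoming arrows to N: N = 2G - J + 2M no longer applies, and N = -5.
G = M*J  [with M=3, J=2]  = 6
F = N - G + 1  [with N=-5, G=6]  = -10

-10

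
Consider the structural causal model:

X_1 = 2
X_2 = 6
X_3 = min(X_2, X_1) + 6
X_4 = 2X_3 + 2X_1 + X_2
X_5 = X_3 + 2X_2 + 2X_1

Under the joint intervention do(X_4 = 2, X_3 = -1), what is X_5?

15

The joint intervention fixes X_4 = 2, X_3 = -1, removing each variable's own equation.
X_5 = X_3 + 2X_2 + 2X_1  [with X_3=-1, X_2=6, X_1=2]  = 15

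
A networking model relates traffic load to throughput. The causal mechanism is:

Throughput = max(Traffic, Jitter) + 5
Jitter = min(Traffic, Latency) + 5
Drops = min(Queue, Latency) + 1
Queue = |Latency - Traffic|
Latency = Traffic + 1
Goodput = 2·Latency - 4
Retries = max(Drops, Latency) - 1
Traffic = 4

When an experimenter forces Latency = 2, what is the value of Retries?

do(Latency=2) replaces the equation Latency = Traffic + 1 with the constant Latency = 2.
Queue = |Latency - Traffic|  [with Latency=2, Traffic=4]  = 2
Drops = min(Queue, Latency) + 1  [with Queue=2, Latency=2]  = 3
Retries = max(Drops, Latency) - 1  [with Drops=3, Latency=2]  = 2

2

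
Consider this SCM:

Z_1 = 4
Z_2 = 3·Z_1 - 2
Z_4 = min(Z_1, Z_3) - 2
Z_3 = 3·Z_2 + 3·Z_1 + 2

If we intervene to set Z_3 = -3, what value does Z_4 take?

The intervention breaks the incoming arrows to Z_3: Z_3 = 3·Z_2 + 3·Z_1 + 2 no longer applies, and Z_3 = -3.
Z_4 = min(Z_1, Z_3) - 2  [with Z_1=4, Z_3=-3]  = -5

-5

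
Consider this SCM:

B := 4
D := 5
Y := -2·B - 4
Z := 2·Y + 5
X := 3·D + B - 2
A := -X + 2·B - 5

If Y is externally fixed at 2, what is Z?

The intervention breaks the incoming arrows to Y: Y := -2·B - 4 no longer applies, and Y = 2.
Z = 2·Y + 5  [with Y=2]  = 9

9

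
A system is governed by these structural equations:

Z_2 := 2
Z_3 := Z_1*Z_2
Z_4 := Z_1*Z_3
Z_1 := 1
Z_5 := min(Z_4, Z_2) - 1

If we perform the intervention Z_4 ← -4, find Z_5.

Intervening sets Z_4 = -4 and removes its equation (Z_4 := Z_1*Z_3).
Z_5 = min(Z_4, Z_2) - 1  [with Z_4=-4, Z_2=2]  = -5

-5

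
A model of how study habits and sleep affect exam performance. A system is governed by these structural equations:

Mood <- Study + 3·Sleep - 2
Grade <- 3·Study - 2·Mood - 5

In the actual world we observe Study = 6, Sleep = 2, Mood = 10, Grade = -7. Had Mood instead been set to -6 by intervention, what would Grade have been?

The intervention breaks the incoming arrows to Mood: Mood <- Study + 3·Sleep - 2 no longer applies, and Mood = -6.
Grade = 3·Study - 2·Mood - 5  [with Study=6, Mood=-6]  = 25

25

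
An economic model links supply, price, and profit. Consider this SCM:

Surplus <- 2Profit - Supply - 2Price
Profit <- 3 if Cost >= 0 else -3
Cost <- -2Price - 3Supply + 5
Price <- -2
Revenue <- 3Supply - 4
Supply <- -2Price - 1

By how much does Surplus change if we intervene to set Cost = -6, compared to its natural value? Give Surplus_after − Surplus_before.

The intervention breaks the incoming arrows to Cost: Cost <- -2Price - 3Supply + 5 no longer applies, and Cost = -6.
Supply = -2Price - 1  [with Price=-2]  = 3
Profit = 3 if Cost >= 0 else -3  [with Cost=-6]  = -3
Surplus = 2Profit - Supply - 2Price  [with Profit=-3, Supply=3, Price=-2]  = -5
Without intervention: Supply = -2Price - 1  [with Price=-2]  = 3; Cost = -2Price - 3Supply + 5  [with Price=-2, Supply=3]  = 0; Profit = 3 if Cost >= 0 else -3  [with Cost=0]  = 3; Surplus = 2Profit - Supply - 2Price  [with Profit=3, Supply=3, Price=-2]  = 7.
Change = -5 − 7 = -12.

-12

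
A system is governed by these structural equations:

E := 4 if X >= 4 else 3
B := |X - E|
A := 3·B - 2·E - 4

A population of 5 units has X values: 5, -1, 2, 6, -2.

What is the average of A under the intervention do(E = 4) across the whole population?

-2.4

do(E=4) breaks E's dependence on X. With E=4 fixed, A across the units is -9, 3, -6, -6, 6, mean -2.4.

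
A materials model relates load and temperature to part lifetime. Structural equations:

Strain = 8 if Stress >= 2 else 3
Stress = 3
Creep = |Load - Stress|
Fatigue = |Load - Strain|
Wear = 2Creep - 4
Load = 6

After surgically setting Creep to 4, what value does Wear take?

Intervening sets Creep = 4 and removes its equation (Creep = |Load - Stress|).
Wear = 2Creep - 4  [with Creep=4]  = 4

4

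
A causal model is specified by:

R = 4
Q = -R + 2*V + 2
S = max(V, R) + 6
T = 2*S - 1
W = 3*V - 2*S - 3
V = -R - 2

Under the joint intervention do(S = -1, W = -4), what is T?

-3

The joint intervention fixes S = -1, W = -4, removing each variable's own equation.
T = 2*S - 1  [with S=-1]  = -3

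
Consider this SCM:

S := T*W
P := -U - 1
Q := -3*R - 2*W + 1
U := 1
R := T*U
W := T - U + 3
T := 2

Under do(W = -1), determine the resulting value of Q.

-3

The intervention breaks the incoming arrows to W: W := T - U + 3 no longer applies, and W = -1.
R = T*U  [with T=2, U=1]  = 2
Q = -3*R - 2*W + 1  [with R=2, W=-1]  = -3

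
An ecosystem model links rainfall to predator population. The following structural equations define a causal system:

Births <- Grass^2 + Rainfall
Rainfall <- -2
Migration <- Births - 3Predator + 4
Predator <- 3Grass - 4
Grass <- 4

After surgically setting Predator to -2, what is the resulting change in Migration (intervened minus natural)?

30

do(Predator=-2) replaces the equation Predator <- 3Grass - 4 with the constant Predator = -2.
Births = Grass^2 + Rainfall  [with Grass=4, Rainfall=-2]  = 14
Migration = Births - 3Predator + 4  [with Births=14, Predator=-2]  = 24
Without intervention: Predator = 3Grass - 4  [with Grass=4]  = 8; Births = Grass^2 + Rainfall  [with Grass=4, Rainfall=-2]  = 14; Migration = Births - 3Predator + 4  [with Births=14, Predator=8]  = -6.
Change = 24 − (-6) = 30.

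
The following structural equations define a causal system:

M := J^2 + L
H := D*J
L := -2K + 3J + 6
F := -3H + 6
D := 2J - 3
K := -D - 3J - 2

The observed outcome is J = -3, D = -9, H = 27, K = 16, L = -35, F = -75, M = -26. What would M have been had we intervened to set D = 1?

Under do(D=1), the mechanism D := 2J - 3 is discarded; D is fixed at 1.
K = -D - 3J - 2  [with D=1, J=-3]  = 6
L = -2K + 3J + 6  [with K=6, J=-3]  = -15
M = J^2 + L  [with J=-3, L=-15]  = -6

-6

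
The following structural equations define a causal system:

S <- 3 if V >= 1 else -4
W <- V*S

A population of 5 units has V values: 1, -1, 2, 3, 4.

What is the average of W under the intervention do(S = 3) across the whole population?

5.4

Every unit gets S=3 under the intervention. W values become 3, -3, 6, 9, 12; E[W|do(S=3)] = 5.4.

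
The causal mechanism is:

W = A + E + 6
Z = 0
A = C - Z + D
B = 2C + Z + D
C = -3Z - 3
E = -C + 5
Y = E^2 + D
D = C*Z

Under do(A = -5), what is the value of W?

9

Under do(A=-5), the mechanism A = C - Z + D is discarded; A is fixed at -5.
C = -3Z - 3  [with Z=0]  = -3
E = -C + 5  [with C=-3]  = 8
W = A + E + 6  [with A=-5, E=8]  = 9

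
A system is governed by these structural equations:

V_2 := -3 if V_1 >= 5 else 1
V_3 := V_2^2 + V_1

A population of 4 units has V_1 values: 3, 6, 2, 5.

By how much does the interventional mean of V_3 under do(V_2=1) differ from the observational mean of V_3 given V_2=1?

1.5

Under do(V_2=1), V_2's equation is replaced by V_2=1 for every unit. Per-unit V_3: 4, 7, 3, 6. Mean = 5.
Conditioning on V_2=1 selects the 2 unit(s) with V_1 ∈ {3, 2}. Their V_3 values: 4, 3. Mean = 3.5.
Difference = 5 − 3.5 = 1.5.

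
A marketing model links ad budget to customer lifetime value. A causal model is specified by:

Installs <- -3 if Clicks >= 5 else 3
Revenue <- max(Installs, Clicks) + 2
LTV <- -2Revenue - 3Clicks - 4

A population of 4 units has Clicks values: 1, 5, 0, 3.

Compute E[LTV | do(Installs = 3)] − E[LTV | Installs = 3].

-3.75

do(Installs=3) breaks Installs's dependence on Clicks. With Installs=3 fixed, LTV across the units is -17, -33, -14, -23, mean -21.75.
Observing Installs=3 restricts to units where Installs's equation naturally yields 3: Clicks ∈ {1, 0, 3}. In that subpopulation LTV = -17, -14, -23, mean -18.
Difference = -21.75 − (-18) = -3.75.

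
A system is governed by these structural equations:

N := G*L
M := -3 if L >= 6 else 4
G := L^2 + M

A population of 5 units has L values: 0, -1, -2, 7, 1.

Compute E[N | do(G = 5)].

The intervention sets G=5 in all 5 units regardless of L. Recomputing N per unit gives 0, -5, -10, 35, 5; average 5.

5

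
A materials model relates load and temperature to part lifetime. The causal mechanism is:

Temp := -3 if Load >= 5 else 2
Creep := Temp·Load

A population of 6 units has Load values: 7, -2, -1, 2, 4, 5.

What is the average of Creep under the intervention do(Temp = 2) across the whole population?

The intervention sets Temp=2 in all 6 units regardless of Load. Recomputing Creep per unit gives 14, -4, -2, 4, 8, 10; average 5.

5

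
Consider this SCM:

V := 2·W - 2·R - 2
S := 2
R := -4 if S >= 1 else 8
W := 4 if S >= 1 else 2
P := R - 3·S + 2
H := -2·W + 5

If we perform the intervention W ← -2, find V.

2

The intervention breaks the incoming arrows to W: W := 4 if S >= 1 else 2 no longer applies, and W = -2.
R = -4 if S >= 1 else 8  [with S=2]  = -4
V = 2·W - 2·R - 2  [with W=-2, R=-4]  = 2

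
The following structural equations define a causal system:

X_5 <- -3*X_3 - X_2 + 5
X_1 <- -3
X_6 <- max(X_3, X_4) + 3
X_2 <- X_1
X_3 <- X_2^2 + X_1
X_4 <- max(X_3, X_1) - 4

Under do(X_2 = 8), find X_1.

Under do(X_2=8), the mechanism X_2 <- X_1 is discarded; X_2 is fixed at 8.
X_1 is not downstream of the intervention, so its value is determined by the original equations.

-3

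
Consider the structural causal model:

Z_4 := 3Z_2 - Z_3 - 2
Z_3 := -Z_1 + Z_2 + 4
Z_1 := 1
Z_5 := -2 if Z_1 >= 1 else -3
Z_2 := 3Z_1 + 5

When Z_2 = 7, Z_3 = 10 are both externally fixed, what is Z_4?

Setting Z_2 = 7, Z_3 = 10 by intervention discards those variables' equations.
Z_4 = 3Z_2 - Z_3 - 2  [with Z_2=7, Z_3=10]  = 9

9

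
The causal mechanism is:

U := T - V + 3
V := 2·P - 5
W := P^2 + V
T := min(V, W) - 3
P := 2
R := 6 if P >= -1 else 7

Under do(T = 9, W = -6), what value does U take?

The joint intervention fixes T = 9, W = -6, removing each variable's own equation.
V = 2·P - 5  [with P=2]  = -1
U = T - V + 3  [with T=9, V=-1]  = 13

13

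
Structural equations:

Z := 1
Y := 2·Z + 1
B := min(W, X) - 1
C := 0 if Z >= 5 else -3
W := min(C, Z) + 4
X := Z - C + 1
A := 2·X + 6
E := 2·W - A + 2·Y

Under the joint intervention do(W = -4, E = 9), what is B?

The joint intervention fixes W = -4, E = 9, removing each variable's own equation.
C = 0 if Z >= 5 else -3  [with Z=1]  = -3
X = Z - C + 1  [with Z=1, C=-3]  = 5
B = min(W, X) - 1  [with W=-4, X=5]  = -5

-5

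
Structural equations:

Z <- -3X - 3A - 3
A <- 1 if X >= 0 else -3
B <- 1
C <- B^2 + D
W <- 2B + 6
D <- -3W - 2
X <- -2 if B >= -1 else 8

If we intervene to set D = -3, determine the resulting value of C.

-2

The intervention breaks the incoming arrows to D: D <- -3W - 2 no longer applies, and D = -3.
C = B^2 + D  [with B=1, D=-3]  = -2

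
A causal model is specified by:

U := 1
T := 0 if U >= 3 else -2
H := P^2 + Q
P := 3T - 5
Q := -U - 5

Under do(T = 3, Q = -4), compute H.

12

Setting T = 3, Q = -4 by intervention discards those variables' equations.
P = 3T - 5  [with T=3]  = 4
H = P^2 + Q  [with P=4, Q=-4]  = 12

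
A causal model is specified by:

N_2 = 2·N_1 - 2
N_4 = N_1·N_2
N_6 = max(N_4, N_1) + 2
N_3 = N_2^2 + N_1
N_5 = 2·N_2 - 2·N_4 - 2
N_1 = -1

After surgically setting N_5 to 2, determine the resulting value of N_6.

6

The intervention breaks the incoming arrows to N_5: N_5 = 2·N_2 - 2·N_4 - 2 no longer applies, and N_5 = 2.
Since N_6 is not a descendant of the intervened variable, it is unaffected.
N_2 = 2·N_1 - 2  [with N_1=-1]  = -4
N_4 = N_1·N_2  [with N_1=-1, N_2=-4]  = 4
N_6 = max(N_4, N_1) + 2  [with N_4=4, N_1=-1]  = 6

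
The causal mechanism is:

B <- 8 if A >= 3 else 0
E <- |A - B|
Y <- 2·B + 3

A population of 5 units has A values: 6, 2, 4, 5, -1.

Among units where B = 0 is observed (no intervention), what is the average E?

1.5

E[E|B=0] averages over only the 2 units with B=0 (A = 2, -1): E = 2, 1, mean 1.5.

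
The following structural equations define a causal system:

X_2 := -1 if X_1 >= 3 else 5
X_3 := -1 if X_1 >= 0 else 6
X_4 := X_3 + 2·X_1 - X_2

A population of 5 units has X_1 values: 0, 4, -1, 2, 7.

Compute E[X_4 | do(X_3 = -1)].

1.2

Every unit gets X_3=-1 under the intervention. X_4 values become -6, 8, -8, -2, 14; E[X_4|do(X_3=-1)] = 1.2.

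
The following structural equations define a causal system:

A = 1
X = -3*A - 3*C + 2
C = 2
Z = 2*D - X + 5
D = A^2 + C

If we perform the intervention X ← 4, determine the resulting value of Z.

do(X=4) replaces the equation X = -3*A - 3*C + 2 with the constant X = 4.
D = A^2 + C  [with A=1, C=2]  = 3
Z = 2*D - X + 5  [with D=3, X=4]  = 7

7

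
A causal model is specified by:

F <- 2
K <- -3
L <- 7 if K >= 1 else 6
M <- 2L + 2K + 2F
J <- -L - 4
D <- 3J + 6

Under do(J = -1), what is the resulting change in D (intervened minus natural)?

The intervention breaks the incoming arrows to J: J <- -L - 4 no longer applies, and J = -1.
D = 3J + 6  [with J=-1]  = 3
Without intervention: L = 7 if K >= 1 else 6  [with K=-3]  = 6; J = -L - 4  [with L=6]  = -10; D = 3J + 6  [with J=-10]  = -24.
Change = 3 − (-24) = 27.

27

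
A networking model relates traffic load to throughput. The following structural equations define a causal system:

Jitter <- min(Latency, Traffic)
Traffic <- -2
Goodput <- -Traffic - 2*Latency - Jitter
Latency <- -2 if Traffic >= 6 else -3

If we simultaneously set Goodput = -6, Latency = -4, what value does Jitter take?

-4

Setting Goodput = -6, Latency = -4 by intervention discards those variables' equations.
Jitter = min(Latency, Traffic)  [with Latency=-4, Traffic=-2]  = -4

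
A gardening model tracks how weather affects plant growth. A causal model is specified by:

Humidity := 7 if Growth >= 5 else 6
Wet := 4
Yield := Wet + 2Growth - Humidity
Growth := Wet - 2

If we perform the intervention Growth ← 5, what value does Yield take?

7

Under do(Growth=5), the mechanism Growth := Wet - 2 is discarded; Growth is fixed at 5.
Humidity = 7 if Growth >= 5 else 6  [with Growth=5]  = 7
Yield = Wet + 2Growth - Humidity  [with Wet=4, Growth=5, Humidity=7]  = 7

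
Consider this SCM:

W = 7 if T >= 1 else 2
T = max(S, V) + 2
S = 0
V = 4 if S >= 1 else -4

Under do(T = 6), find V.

Under do(T=6), the mechanism T = max(S, V) + 2 is discarded; T is fixed at 6.
Since V is not a descendant of the intervened variable, it is unaffected.
V = 4 if S >= 1 else -4  [with S=0]  = -4

-4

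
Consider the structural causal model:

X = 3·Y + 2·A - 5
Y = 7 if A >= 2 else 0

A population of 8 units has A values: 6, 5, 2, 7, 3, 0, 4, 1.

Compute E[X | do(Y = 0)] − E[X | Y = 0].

do(Y=0) breaks Y's dependence on A. With Y=0 fixed, X across the units is 7, 5, -1, 9, 1, -5, 3, -3, mean 2.
E[X|Y=0] averages over only the 2 units with Y=0 (A = 0, 1): X = -5, -3, mean -4.
Difference = 2 − (-4) = 6.

6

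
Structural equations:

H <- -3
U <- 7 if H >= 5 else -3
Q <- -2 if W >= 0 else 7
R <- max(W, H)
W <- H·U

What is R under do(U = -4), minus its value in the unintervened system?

Under do(U=-4), the mechanism U <- 7 if H >= 5 else -3 is discarded; U is fixed at -4.
W = H·U  [with H=-3, U=-4]  = 12
R = max(W, H)  [with W=12, H=-3]  = 12
Without intervention: U = 7 if H >= 5 else -3  [with H=-3]  = -3; W = H·U  [with H=-3, U=-3]  = 9; R = max(W, H)  [with W=9, H=-3]  = 9.
Change = 12 − 9 = 3.

3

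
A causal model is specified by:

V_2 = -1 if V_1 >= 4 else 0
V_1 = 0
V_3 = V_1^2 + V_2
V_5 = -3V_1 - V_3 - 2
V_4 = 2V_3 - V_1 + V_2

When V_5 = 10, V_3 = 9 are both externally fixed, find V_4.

Under do(V_5 = 10, V_3 = 9), each intervened variable's structural equation is replaced by its fixed value.
V_2 = -1 if V_1 >= 4 else 0  [with V_1=0]  = 0
V_4 = 2V_3 - V_1 + V_2  [with V_3=9, V_1=0, V_2=0]  = 18

18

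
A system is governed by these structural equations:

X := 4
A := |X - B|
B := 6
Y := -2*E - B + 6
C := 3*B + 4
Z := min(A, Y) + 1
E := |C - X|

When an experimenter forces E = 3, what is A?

The intervention breaks the incoming arrows to E: E := |C - X| no longer applies, and E = 3.
Since A is not a descendant of the intervened variable, it is unaffected.
A = |X - B|  [with X=4, B=6]  = 2

2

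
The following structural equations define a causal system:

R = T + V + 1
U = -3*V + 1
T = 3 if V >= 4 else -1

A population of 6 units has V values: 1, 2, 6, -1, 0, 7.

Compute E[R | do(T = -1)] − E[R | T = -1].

2

do(T=-1) breaks T's dependence on V. With T=-1 fixed, R across the units is 1, 2, 6, -1, 0, 7, mean 2.5.
Conditioning on T=-1 selects the 4 unit(s) with V ∈ {1, 2, -1, 0}. Their R values: 1, 2, -1, 0. Mean = 0.5.
Difference = 2.5 − 0.5 = 2.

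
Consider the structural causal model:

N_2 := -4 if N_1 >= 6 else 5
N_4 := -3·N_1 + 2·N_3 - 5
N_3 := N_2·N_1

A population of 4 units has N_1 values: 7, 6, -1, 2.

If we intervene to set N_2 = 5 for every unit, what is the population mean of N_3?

17.5

The intervention sets N_2=5 in all 4 units regardless of N_1. Recomputing N_3 per unit gives 35, 30, -5, 10; average 17.5.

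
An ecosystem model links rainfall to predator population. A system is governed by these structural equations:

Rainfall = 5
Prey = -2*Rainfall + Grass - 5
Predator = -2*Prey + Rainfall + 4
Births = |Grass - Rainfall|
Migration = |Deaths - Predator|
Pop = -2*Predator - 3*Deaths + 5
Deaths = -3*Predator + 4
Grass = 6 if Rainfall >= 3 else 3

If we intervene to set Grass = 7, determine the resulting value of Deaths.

-71

Under do(Grass=7), the mechanism Grass = 6 if Rainfall >= 3 else 3 is discarded; Grass is fixed at 7.
Prey = -2*Rainfall + Grass - 5  [with Rainfall=5, Grass=7]  = -8
Predator = -2*Prey + Rainfall + 4  [with Prey=-8, Rainfall=5]  = 25
Deaths = -3*Predator + 4  [with Predator=25]  = -71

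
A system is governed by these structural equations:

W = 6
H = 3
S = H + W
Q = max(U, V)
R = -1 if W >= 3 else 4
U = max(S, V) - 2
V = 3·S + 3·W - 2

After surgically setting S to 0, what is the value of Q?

The intervention breaks the incoming arrows to S: S = H + W no longer applies, and S = 0.
V = 3·S + 3·W - 2  [with S=0, W=6]  = 16
U = max(S, V) - 2  [with S=0, V=16]  = 14
Q = max(U, V)  [with U=14, V=16]  = 16

16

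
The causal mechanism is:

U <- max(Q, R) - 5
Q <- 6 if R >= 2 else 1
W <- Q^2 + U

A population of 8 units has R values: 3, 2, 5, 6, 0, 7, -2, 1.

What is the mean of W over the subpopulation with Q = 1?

E[W|Q=1] averages over only the 3 units with Q=1 (R = 0, -2, 1): W = -3, -3, -3, mean -3.

-3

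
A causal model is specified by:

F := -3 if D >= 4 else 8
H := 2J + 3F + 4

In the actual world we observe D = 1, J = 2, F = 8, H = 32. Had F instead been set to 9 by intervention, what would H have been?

35

The intervention breaks the incoming arrows to F: F := -3 if D >= 4 else 8 no longer applies, and F = 9.
H = 2J + 3F + 4  [with J=2, F=9]  = 35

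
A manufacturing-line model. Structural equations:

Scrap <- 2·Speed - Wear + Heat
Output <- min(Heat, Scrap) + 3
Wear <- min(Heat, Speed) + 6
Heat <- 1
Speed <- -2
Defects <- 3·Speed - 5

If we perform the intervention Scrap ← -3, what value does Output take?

The intervention breaks the incoming arrows to Scrap: Scrap <- 2·Speed - Wear + Heat no longer applies, and Scrap = -3.
Output = min(Heat, Scrap) + 3  [with Heat=1, Scrap=-3]  = 0

0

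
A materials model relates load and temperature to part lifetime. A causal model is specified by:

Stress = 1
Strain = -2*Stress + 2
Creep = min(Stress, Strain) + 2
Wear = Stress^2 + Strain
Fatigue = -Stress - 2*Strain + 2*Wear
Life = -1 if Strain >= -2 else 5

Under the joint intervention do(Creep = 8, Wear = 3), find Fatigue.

Setting Creep = 8, Wear = 3 by intervention discards those variables' equations.
Strain = -2*Stress + 2  [with Stress=1]  = 0
Fatigue = -Stress - 2*Strain + 2*Wear  [with Stress=1, Strain=0, Wear=3]  = 5

5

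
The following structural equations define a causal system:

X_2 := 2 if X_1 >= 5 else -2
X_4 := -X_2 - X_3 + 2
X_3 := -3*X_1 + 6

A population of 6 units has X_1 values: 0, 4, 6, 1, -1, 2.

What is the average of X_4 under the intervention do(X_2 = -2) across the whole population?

4

do(X_2=-2) breaks X_2's dependence on X_1. With X_2=-2 fixed, X_4 across the units is -2, 10, 16, 1, -5, 4, mean 4.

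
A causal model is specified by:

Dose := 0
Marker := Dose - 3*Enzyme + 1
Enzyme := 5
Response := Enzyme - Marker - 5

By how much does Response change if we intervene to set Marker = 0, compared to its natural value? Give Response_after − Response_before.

The intervention breaks the incoming arrows to Marker: Marker := Dose - 3*Enzyme + 1 no longer applies, and Marker = 0.
Response = Enzyme - Marker - 5  [with Enzyme=5, Marker=0]  = 0
Without intervention: Marker = Dose - 3*Enzyme + 1  [with Dose=0, Enzyme=5]  = -14; Response = Enzyme - Marker - 5  [with Enzyme=5, Marker=-14]  = 14.
Change = 0 − 14 = -14.

-14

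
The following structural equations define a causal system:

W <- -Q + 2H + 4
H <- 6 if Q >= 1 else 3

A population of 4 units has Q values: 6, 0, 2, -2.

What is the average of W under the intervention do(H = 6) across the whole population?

14.5

Under do(H=6), H's equation is replaced by H=6 for every unit. Per-unit W: 10, 16, 14, 18. Mean = 14.5.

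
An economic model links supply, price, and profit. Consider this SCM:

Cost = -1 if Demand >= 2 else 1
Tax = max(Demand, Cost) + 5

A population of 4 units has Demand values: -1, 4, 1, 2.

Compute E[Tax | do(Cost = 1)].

7

Every unit gets Cost=1 under the intervention. Tax values become 6, 9, 6, 7; E[Tax|do(Cost=1)] = 7.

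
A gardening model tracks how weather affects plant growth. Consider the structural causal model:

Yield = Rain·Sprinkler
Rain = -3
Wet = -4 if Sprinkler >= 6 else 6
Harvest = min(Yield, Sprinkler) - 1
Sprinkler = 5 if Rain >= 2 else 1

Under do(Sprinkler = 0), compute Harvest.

-1

do(Sprinkler=0) replaces the equation Sprinkler = 5 if Rain >= 2 else 1 with the constant Sprinkler = 0.
Yield = Rain·Sprinkler  [with Rain=-3, Sprinkler=0]  = 0
Harvest = min(Yield, Sprinkler) - 1  [with Yield=0, Sprinkler=0]  = -1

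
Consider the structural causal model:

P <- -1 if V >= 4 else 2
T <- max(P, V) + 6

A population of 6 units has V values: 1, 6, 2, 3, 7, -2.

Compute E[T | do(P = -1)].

Under do(P=-1), P's equation is replaced by P=-1 for every unit. Per-unit T: 7, 12, 8, 9, 13, 5. Mean = 9.

9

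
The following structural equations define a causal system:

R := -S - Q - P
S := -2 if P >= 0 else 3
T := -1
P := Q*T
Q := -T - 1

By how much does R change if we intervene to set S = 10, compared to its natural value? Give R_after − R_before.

-12

Intervening sets S = 10 and removes its equation (S := -2 if P >= 0 else 3).
Q = -T - 1  [with T=-1]  = 0
P = Q*T  [with Q=0, T=-1]  = 0
R = -S - Q - P  [with S=10, Q=0, P=0]  = -10
Without intervention: Q = -T - 1  [with T=-1]  = 0; P = Q*T  [with Q=0, T=-1]  = 0; S = -2 if P >= 0 else 3  [with P=0]  = -2; R = -S - Q - P  [with S=-2, Q=0, P=0]  = 2.
Change = -10 − 2 = -12.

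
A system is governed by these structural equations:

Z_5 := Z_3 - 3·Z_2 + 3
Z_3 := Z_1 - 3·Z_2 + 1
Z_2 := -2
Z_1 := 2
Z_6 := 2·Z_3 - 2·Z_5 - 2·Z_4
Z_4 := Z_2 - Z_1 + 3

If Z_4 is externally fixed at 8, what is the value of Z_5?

Intervening sets Z_4 = 8 and removes its equation (Z_4 := Z_2 - Z_1 + 3).
No directed path runs from Z_4 to Z_5, so Z_5 keeps its natural value.
Z_3 = Z_1 - 3·Z_2 + 1  [with Z_1=2, Z_2=-2]  = 9
Z_5 = Z_3 - 3·Z_2 + 3  [with Z_3=9, Z_2=-2]  = 18

18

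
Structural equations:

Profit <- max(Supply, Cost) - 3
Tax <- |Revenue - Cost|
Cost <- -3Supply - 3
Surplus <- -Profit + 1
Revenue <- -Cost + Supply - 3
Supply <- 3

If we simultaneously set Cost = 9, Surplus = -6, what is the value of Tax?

18

The joint intervention fixes Cost = 9, Surplus = -6, removing each variable's own equation.
Revenue = -Cost + Supply - 3  [with Cost=9, Supply=3]  = -9
Tax = |Revenue - Cost|  [with Revenue=-9, Cost=9]  = 18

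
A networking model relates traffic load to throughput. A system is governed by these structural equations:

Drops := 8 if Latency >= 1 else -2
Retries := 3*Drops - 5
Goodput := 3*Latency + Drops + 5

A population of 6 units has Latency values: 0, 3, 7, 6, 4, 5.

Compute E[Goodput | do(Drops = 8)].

25.5

Every unit gets Drops=8 under the intervention. Goodput values become 13, 22, 34, 31, 25, 28; E[Goodput|do(Drops=8)] = 25.5.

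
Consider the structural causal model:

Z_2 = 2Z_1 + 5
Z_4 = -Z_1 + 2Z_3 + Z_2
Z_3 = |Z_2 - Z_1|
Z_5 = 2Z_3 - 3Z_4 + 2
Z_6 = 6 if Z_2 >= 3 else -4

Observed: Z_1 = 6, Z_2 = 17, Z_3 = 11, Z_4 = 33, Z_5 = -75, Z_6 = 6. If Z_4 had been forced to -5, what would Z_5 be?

Intervening sets Z_4 = -5 and removes its equation (Z_4 = -Z_1 + 2Z_3 + Z_2).
Z_2 = 2Z_1 + 5  [with Z_1=6]  = 17
Z_3 = |Z_2 - Z_1|  [with Z_2=17, Z_1=6]  = 11
Z_5 = 2Z_3 - 3Z_4 + 2  [with Z_3=11, Z_4=-5]  = 39

39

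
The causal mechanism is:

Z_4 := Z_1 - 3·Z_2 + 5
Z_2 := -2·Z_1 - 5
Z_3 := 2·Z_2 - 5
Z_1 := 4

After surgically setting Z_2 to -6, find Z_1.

4

Under do(Z_2=-6), the mechanism Z_2 := -2·Z_1 - 5 is discarded; Z_2 is fixed at -6.
Z_1 is not downstream of the intervention, so its value is determined by the original equations.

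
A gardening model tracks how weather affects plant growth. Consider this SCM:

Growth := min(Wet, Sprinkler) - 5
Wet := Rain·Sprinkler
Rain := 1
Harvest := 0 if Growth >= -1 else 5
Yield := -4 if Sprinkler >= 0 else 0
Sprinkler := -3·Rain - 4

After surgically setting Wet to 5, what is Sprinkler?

Under do(Wet=5), the mechanism Wet := Rain·Sprinkler is discarded; Wet is fixed at 5.
Since Sprinkler is not a descendant of the intervened variable, it is unaffected.
Sprinkler = -3·Rain - 4  [with Rain=1]  = -7

-7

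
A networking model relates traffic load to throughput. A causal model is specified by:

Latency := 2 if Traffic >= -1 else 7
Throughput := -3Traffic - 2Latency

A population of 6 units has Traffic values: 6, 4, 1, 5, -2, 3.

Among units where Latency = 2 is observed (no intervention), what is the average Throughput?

-15.4

Observing Latency=2 restricts to units where Latency's equation naturally yields 2: Traffic ∈ {6, 4, 1, 5, 3}. In that subpopulation Throughput = -22, -16, -7, -19, -13, mean -15.4.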